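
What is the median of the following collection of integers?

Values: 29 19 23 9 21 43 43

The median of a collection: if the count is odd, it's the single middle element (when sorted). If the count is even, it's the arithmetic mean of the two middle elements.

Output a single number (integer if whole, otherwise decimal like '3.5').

Step 1: insert 29 -> lo=[29] (size 1, max 29) hi=[] (size 0) -> median=29
Step 2: insert 19 -> lo=[19] (size 1, max 19) hi=[29] (size 1, min 29) -> median=24
Step 3: insert 23 -> lo=[19, 23] (size 2, max 23) hi=[29] (size 1, min 29) -> median=23
Step 4: insert 9 -> lo=[9, 19] (size 2, max 19) hi=[23, 29] (size 2, min 23) -> median=21
Step 5: insert 21 -> lo=[9, 19, 21] (size 3, max 21) hi=[23, 29] (size 2, min 23) -> median=21
Step 6: insert 43 -> lo=[9, 19, 21] (size 3, max 21) hi=[23, 29, 43] (size 3, min 23) -> median=22
Step 7: insert 43 -> lo=[9, 19, 21, 23] (size 4, max 23) hi=[29, 43, 43] (size 3, min 29) -> median=23

Answer: 23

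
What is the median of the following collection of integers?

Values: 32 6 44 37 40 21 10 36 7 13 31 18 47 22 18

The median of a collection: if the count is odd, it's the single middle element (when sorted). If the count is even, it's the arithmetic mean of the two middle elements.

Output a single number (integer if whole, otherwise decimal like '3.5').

Answer: 22

Derivation:
Step 1: insert 32 -> lo=[32] (size 1, max 32) hi=[] (size 0) -> median=32
Step 2: insert 6 -> lo=[6] (size 1, max 6) hi=[32] (size 1, min 32) -> median=19
Step 3: insert 44 -> lo=[6, 32] (size 2, max 32) hi=[44] (size 1, min 44) -> median=32
Step 4: insert 37 -> lo=[6, 32] (size 2, max 32) hi=[37, 44] (size 2, min 37) -> median=34.5
Step 5: insert 40 -> lo=[6, 32, 37] (size 3, max 37) hi=[40, 44] (size 2, min 40) -> median=37
Step 6: insert 21 -> lo=[6, 21, 32] (size 3, max 32) hi=[37, 40, 44] (size 3, min 37) -> median=34.5
Step 7: insert 10 -> lo=[6, 10, 21, 32] (size 4, max 32) hi=[37, 40, 44] (size 3, min 37) -> median=32
Step 8: insert 36 -> lo=[6, 10, 21, 32] (size 4, max 32) hi=[36, 37, 40, 44] (size 4, min 36) -> median=34
Step 9: insert 7 -> lo=[6, 7, 10, 21, 32] (size 5, max 32) hi=[36, 37, 40, 44] (size 4, min 36) -> median=32
Step 10: insert 13 -> lo=[6, 7, 10, 13, 21] (size 5, max 21) hi=[32, 36, 37, 40, 44] (size 5, min 32) -> median=26.5
Step 11: insert 31 -> lo=[6, 7, 10, 13, 21, 31] (size 6, max 31) hi=[32, 36, 37, 40, 44] (size 5, min 32) -> median=31
Step 12: insert 18 -> lo=[6, 7, 10, 13, 18, 21] (size 6, max 21) hi=[31, 32, 36, 37, 40, 44] (size 6, min 31) -> median=26
Step 13: insert 47 -> lo=[6, 7, 10, 13, 18, 21, 31] (size 7, max 31) hi=[32, 36, 37, 40, 44, 47] (size 6, min 32) -> median=31
Step 14: insert 22 -> lo=[6, 7, 10, 13, 18, 21, 22] (size 7, max 22) hi=[31, 32, 36, 37, 40, 44, 47] (size 7, min 31) -> median=26.5
Step 15: insert 18 -> lo=[6, 7, 10, 13, 18, 18, 21, 22] (size 8, max 22) hi=[31, 32, 36, 37, 40, 44, 47] (size 7, min 31) -> median=22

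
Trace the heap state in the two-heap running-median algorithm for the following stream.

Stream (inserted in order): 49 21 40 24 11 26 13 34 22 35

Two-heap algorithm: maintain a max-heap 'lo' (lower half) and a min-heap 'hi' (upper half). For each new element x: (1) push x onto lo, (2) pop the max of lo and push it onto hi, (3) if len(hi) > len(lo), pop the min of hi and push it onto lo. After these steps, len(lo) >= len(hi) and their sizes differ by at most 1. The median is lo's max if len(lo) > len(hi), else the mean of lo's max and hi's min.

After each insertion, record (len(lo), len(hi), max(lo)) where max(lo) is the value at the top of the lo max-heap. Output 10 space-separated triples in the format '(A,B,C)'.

Answer: (1,0,49) (1,1,21) (2,1,40) (2,2,24) (3,2,24) (3,3,24) (4,3,24) (4,4,24) (5,4,24) (5,5,24)

Derivation:
Step 1: insert 49 -> lo=[49] hi=[] -> (len(lo)=1, len(hi)=0, max(lo)=49)
Step 2: insert 21 -> lo=[21] hi=[49] -> (len(lo)=1, len(hi)=1, max(lo)=21)
Step 3: insert 40 -> lo=[21, 40] hi=[49] -> (len(lo)=2, len(hi)=1, max(lo)=40)
Step 4: insert 24 -> lo=[21, 24] hi=[40, 49] -> (len(lo)=2, len(hi)=2, max(lo)=24)
Step 5: insert 11 -> lo=[11, 21, 24] hi=[40, 49] -> (len(lo)=3, len(hi)=2, max(lo)=24)
Step 6: insert 26 -> lo=[11, 21, 24] hi=[26, 40, 49] -> (len(lo)=3, len(hi)=3, max(lo)=24)
Step 7: insert 13 -> lo=[11, 13, 21, 24] hi=[26, 40, 49] -> (len(lo)=4, len(hi)=3, max(lo)=24)
Step 8: insert 34 -> lo=[11, 13, 21, 24] hi=[26, 34, 40, 49] -> (len(lo)=4, len(hi)=4, max(lo)=24)
Step 9: insert 22 -> lo=[11, 13, 21, 22, 24] hi=[26, 34, 40, 49] -> (len(lo)=5, len(hi)=4, max(lo)=24)
Step 10: insert 35 -> lo=[11, 13, 21, 22, 24] hi=[26, 34, 35, 40, 49] -> (len(lo)=5, len(hi)=5, max(lo)=24)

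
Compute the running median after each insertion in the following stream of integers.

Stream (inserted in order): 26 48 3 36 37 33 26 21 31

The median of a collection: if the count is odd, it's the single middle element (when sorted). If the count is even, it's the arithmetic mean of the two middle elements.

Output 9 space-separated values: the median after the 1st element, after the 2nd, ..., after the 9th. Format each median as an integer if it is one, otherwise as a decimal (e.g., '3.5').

Answer: 26 37 26 31 36 34.5 33 29.5 31

Derivation:
Step 1: insert 26 -> lo=[26] (size 1, max 26) hi=[] (size 0) -> median=26
Step 2: insert 48 -> lo=[26] (size 1, max 26) hi=[48] (size 1, min 48) -> median=37
Step 3: insert 3 -> lo=[3, 26] (size 2, max 26) hi=[48] (size 1, min 48) -> median=26
Step 4: insert 36 -> lo=[3, 26] (size 2, max 26) hi=[36, 48] (size 2, min 36) -> median=31
Step 5: insert 37 -> lo=[3, 26, 36] (size 3, max 36) hi=[37, 48] (size 2, min 37) -> median=36
Step 6: insert 33 -> lo=[3, 26, 33] (size 3, max 33) hi=[36, 37, 48] (size 3, min 36) -> median=34.5
Step 7: insert 26 -> lo=[3, 26, 26, 33] (size 4, max 33) hi=[36, 37, 48] (size 3, min 36) -> median=33
Step 8: insert 21 -> lo=[3, 21, 26, 26] (size 4, max 26) hi=[33, 36, 37, 48] (size 4, min 33) -> median=29.5
Step 9: insert 31 -> lo=[3, 21, 26, 26, 31] (size 5, max 31) hi=[33, 36, 37, 48] (size 4, min 33) -> median=31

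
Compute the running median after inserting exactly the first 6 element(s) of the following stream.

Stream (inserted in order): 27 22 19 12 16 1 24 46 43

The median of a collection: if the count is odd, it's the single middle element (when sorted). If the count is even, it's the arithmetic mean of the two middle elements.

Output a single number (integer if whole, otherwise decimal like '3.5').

Step 1: insert 27 -> lo=[27] (size 1, max 27) hi=[] (size 0) -> median=27
Step 2: insert 22 -> lo=[22] (size 1, max 22) hi=[27] (size 1, min 27) -> median=24.5
Step 3: insert 19 -> lo=[19, 22] (size 2, max 22) hi=[27] (size 1, min 27) -> median=22
Step 4: insert 12 -> lo=[12, 19] (size 2, max 19) hi=[22, 27] (size 2, min 22) -> median=20.5
Step 5: insert 16 -> lo=[12, 16, 19] (size 3, max 19) hi=[22, 27] (size 2, min 22) -> median=19
Step 6: insert 1 -> lo=[1, 12, 16] (size 3, max 16) hi=[19, 22, 27] (size 3, min 19) -> median=17.5

Answer: 17.5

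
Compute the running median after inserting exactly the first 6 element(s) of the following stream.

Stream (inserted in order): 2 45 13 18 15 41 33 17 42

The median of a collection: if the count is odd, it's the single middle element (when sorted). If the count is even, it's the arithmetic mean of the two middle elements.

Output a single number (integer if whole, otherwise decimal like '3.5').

Step 1: insert 2 -> lo=[2] (size 1, max 2) hi=[] (size 0) -> median=2
Step 2: insert 45 -> lo=[2] (size 1, max 2) hi=[45] (size 1, min 45) -> median=23.5
Step 3: insert 13 -> lo=[2, 13] (size 2, max 13) hi=[45] (size 1, min 45) -> median=13
Step 4: insert 18 -> lo=[2, 13] (size 2, max 13) hi=[18, 45] (size 2, min 18) -> median=15.5
Step 5: insert 15 -> lo=[2, 13, 15] (size 3, max 15) hi=[18, 45] (size 2, min 18) -> median=15
Step 6: insert 41 -> lo=[2, 13, 15] (size 3, max 15) hi=[18, 41, 45] (size 3, min 18) -> median=16.5

Answer: 16.5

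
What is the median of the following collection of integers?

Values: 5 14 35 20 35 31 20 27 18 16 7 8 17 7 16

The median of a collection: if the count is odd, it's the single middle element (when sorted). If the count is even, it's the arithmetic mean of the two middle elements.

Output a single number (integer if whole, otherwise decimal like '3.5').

Answer: 17

Derivation:
Step 1: insert 5 -> lo=[5] (size 1, max 5) hi=[] (size 0) -> median=5
Step 2: insert 14 -> lo=[5] (size 1, max 5) hi=[14] (size 1, min 14) -> median=9.5
Step 3: insert 35 -> lo=[5, 14] (size 2, max 14) hi=[35] (size 1, min 35) -> median=14
Step 4: insert 20 -> lo=[5, 14] (size 2, max 14) hi=[20, 35] (size 2, min 20) -> median=17
Step 5: insert 35 -> lo=[5, 14, 20] (size 3, max 20) hi=[35, 35] (size 2, min 35) -> median=20
Step 6: insert 31 -> lo=[5, 14, 20] (size 3, max 20) hi=[31, 35, 35] (size 3, min 31) -> median=25.5
Step 7: insert 20 -> lo=[5, 14, 20, 20] (size 4, max 20) hi=[31, 35, 35] (size 3, min 31) -> median=20
Step 8: insert 27 -> lo=[5, 14, 20, 20] (size 4, max 20) hi=[27, 31, 35, 35] (size 4, min 27) -> median=23.5
Step 9: insert 18 -> lo=[5, 14, 18, 20, 20] (size 5, max 20) hi=[27, 31, 35, 35] (size 4, min 27) -> median=20
Step 10: insert 16 -> lo=[5, 14, 16, 18, 20] (size 5, max 20) hi=[20, 27, 31, 35, 35] (size 5, min 20) -> median=20
Step 11: insert 7 -> lo=[5, 7, 14, 16, 18, 20] (size 6, max 20) hi=[20, 27, 31, 35, 35] (size 5, min 20) -> median=20
Step 12: insert 8 -> lo=[5, 7, 8, 14, 16, 18] (size 6, max 18) hi=[20, 20, 27, 31, 35, 35] (size 6, min 20) -> median=19
Step 13: insert 17 -> lo=[5, 7, 8, 14, 16, 17, 18] (size 7, max 18) hi=[20, 20, 27, 31, 35, 35] (size 6, min 20) -> median=18
Step 14: insert 7 -> lo=[5, 7, 7, 8, 14, 16, 17] (size 7, max 17) hi=[18, 20, 20, 27, 31, 35, 35] (size 7, min 18) -> median=17.5
Step 15: insert 16 -> lo=[5, 7, 7, 8, 14, 16, 16, 17] (size 8, max 17) hi=[18, 20, 20, 27, 31, 35, 35] (size 7, min 18) -> median=17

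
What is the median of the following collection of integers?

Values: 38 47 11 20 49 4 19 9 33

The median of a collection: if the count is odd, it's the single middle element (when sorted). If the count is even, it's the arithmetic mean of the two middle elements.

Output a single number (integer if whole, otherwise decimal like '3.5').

Step 1: insert 38 -> lo=[38] (size 1, max 38) hi=[] (size 0) -> median=38
Step 2: insert 47 -> lo=[38] (size 1, max 38) hi=[47] (size 1, min 47) -> median=42.5
Step 3: insert 11 -> lo=[11, 38] (size 2, max 38) hi=[47] (size 1, min 47) -> median=38
Step 4: insert 20 -> lo=[11, 20] (size 2, max 20) hi=[38, 47] (size 2, min 38) -> median=29
Step 5: insert 49 -> lo=[11, 20, 38] (size 3, max 38) hi=[47, 49] (size 2, min 47) -> median=38
Step 6: insert 4 -> lo=[4, 11, 20] (size 3, max 20) hi=[38, 47, 49] (size 3, min 38) -> median=29
Step 7: insert 19 -> lo=[4, 11, 19, 20] (size 4, max 20) hi=[38, 47, 49] (size 3, min 38) -> median=20
Step 8: insert 9 -> lo=[4, 9, 11, 19] (size 4, max 19) hi=[20, 38, 47, 49] (size 4, min 20) -> median=19.5
Step 9: insert 33 -> lo=[4, 9, 11, 19, 20] (size 5, max 20) hi=[33, 38, 47, 49] (size 4, min 33) -> median=20

Answer: 20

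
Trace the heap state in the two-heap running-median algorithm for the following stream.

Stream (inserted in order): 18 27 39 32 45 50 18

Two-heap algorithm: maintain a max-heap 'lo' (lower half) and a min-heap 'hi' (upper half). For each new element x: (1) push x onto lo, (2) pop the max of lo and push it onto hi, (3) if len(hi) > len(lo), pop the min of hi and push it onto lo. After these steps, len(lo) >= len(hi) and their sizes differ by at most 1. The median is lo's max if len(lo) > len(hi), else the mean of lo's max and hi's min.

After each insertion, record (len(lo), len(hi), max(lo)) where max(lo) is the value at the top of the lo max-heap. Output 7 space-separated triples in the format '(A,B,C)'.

Answer: (1,0,18) (1,1,18) (2,1,27) (2,2,27) (3,2,32) (3,3,32) (4,3,32)

Derivation:
Step 1: insert 18 -> lo=[18] hi=[] -> (len(lo)=1, len(hi)=0, max(lo)=18)
Step 2: insert 27 -> lo=[18] hi=[27] -> (len(lo)=1, len(hi)=1, max(lo)=18)
Step 3: insert 39 -> lo=[18, 27] hi=[39] -> (len(lo)=2, len(hi)=1, max(lo)=27)
Step 4: insert 32 -> lo=[18, 27] hi=[32, 39] -> (len(lo)=2, len(hi)=2, max(lo)=27)
Step 5: insert 45 -> lo=[18, 27, 32] hi=[39, 45] -> (len(lo)=3, len(hi)=2, max(lo)=32)
Step 6: insert 50 -> lo=[18, 27, 32] hi=[39, 45, 50] -> (len(lo)=3, len(hi)=3, max(lo)=32)
Step 7: insert 18 -> lo=[18, 18, 27, 32] hi=[39, 45, 50] -> (len(lo)=4, len(hi)=3, max(lo)=32)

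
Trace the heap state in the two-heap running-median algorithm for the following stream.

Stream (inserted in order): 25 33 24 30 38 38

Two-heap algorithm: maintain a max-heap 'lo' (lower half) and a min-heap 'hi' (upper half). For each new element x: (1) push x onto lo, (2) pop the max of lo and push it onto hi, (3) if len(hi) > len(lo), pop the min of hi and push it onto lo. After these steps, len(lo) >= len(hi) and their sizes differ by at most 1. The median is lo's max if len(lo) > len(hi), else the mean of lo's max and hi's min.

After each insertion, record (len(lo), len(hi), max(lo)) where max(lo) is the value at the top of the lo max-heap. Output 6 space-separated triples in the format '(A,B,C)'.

Answer: (1,0,25) (1,1,25) (2,1,25) (2,2,25) (3,2,30) (3,3,30)

Derivation:
Step 1: insert 25 -> lo=[25] hi=[] -> (len(lo)=1, len(hi)=0, max(lo)=25)
Step 2: insert 33 -> lo=[25] hi=[33] -> (len(lo)=1, len(hi)=1, max(lo)=25)
Step 3: insert 24 -> lo=[24, 25] hi=[33] -> (len(lo)=2, len(hi)=1, max(lo)=25)
Step 4: insert 30 -> lo=[24, 25] hi=[30, 33] -> (len(lo)=2, len(hi)=2, max(lo)=25)
Step 5: insert 38 -> lo=[24, 25, 30] hi=[33, 38] -> (len(lo)=3, len(hi)=2, max(lo)=30)
Step 6: insert 38 -> lo=[24, 25, 30] hi=[33, 38, 38] -> (len(lo)=3, len(hi)=3, max(lo)=30)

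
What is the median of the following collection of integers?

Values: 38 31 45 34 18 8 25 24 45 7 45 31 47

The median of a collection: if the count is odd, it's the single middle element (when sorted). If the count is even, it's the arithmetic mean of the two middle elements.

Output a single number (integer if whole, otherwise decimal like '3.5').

Step 1: insert 38 -> lo=[38] (size 1, max 38) hi=[] (size 0) -> median=38
Step 2: insert 31 -> lo=[31] (size 1, max 31) hi=[38] (size 1, min 38) -> median=34.5
Step 3: insert 45 -> lo=[31, 38] (size 2, max 38) hi=[45] (size 1, min 45) -> median=38
Step 4: insert 34 -> lo=[31, 34] (size 2, max 34) hi=[38, 45] (size 2, min 38) -> median=36
Step 5: insert 18 -> lo=[18, 31, 34] (size 3, max 34) hi=[38, 45] (size 2, min 38) -> median=34
Step 6: insert 8 -> lo=[8, 18, 31] (size 3, max 31) hi=[34, 38, 45] (size 3, min 34) -> median=32.5
Step 7: insert 25 -> lo=[8, 18, 25, 31] (size 4, max 31) hi=[34, 38, 45] (size 3, min 34) -> median=31
Step 8: insert 24 -> lo=[8, 18, 24, 25] (size 4, max 25) hi=[31, 34, 38, 45] (size 4, min 31) -> median=28
Step 9: insert 45 -> lo=[8, 18, 24, 25, 31] (size 5, max 31) hi=[34, 38, 45, 45] (size 4, min 34) -> median=31
Step 10: insert 7 -> lo=[7, 8, 18, 24, 25] (size 5, max 25) hi=[31, 34, 38, 45, 45] (size 5, min 31) -> median=28
Step 11: insert 45 -> lo=[7, 8, 18, 24, 25, 31] (size 6, max 31) hi=[34, 38, 45, 45, 45] (size 5, min 34) -> median=31
Step 12: insert 31 -> lo=[7, 8, 18, 24, 25, 31] (size 6, max 31) hi=[31, 34, 38, 45, 45, 45] (size 6, min 31) -> median=31
Step 13: insert 47 -> lo=[7, 8, 18, 24, 25, 31, 31] (size 7, max 31) hi=[34, 38, 45, 45, 45, 47] (size 6, min 34) -> median=31

Answer: 31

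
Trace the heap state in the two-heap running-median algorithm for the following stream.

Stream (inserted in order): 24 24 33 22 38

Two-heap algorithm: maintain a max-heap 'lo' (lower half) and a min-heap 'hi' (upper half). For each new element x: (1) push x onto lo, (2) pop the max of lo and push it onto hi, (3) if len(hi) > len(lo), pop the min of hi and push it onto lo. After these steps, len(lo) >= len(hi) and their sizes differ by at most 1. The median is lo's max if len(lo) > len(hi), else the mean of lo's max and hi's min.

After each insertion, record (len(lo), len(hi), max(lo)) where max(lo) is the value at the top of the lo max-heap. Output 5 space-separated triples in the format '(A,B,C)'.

Step 1: insert 24 -> lo=[24] hi=[] -> (len(lo)=1, len(hi)=0, max(lo)=24)
Step 2: insert 24 -> lo=[24] hi=[24] -> (len(lo)=1, len(hi)=1, max(lo)=24)
Step 3: insert 33 -> lo=[24, 24] hi=[33] -> (len(lo)=2, len(hi)=1, max(lo)=24)
Step 4: insert 22 -> lo=[22, 24] hi=[24, 33] -> (len(lo)=2, len(hi)=2, max(lo)=24)
Step 5: insert 38 -> lo=[22, 24, 24] hi=[33, 38] -> (len(lo)=3, len(hi)=2, max(lo)=24)

Answer: (1,0,24) (1,1,24) (2,1,24) (2,2,24) (3,2,24)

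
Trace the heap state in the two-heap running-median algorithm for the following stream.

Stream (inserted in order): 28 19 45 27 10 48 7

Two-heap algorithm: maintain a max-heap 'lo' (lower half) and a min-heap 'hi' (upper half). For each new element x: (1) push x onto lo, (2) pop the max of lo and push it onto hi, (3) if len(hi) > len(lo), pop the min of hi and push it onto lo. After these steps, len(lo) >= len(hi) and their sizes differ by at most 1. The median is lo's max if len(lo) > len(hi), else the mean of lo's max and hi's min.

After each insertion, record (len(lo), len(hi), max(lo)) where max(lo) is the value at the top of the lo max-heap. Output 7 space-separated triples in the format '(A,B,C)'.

Step 1: insert 28 -> lo=[28] hi=[] -> (len(lo)=1, len(hi)=0, max(lo)=28)
Step 2: insert 19 -> lo=[19] hi=[28] -> (len(lo)=1, len(hi)=1, max(lo)=19)
Step 3: insert 45 -> lo=[19, 28] hi=[45] -> (len(lo)=2, len(hi)=1, max(lo)=28)
Step 4: insert 27 -> lo=[19, 27] hi=[28, 45] -> (len(lo)=2, len(hi)=2, max(lo)=27)
Step 5: insert 10 -> lo=[10, 19, 27] hi=[28, 45] -> (len(lo)=3, len(hi)=2, max(lo)=27)
Step 6: insert 48 -> lo=[10, 19, 27] hi=[28, 45, 48] -> (len(lo)=3, len(hi)=3, max(lo)=27)
Step 7: insert 7 -> lo=[7, 10, 19, 27] hi=[28, 45, 48] -> (len(lo)=4, len(hi)=3, max(lo)=27)

Answer: (1,0,28) (1,1,19) (2,1,28) (2,2,27) (3,2,27) (3,3,27) (4,3,27)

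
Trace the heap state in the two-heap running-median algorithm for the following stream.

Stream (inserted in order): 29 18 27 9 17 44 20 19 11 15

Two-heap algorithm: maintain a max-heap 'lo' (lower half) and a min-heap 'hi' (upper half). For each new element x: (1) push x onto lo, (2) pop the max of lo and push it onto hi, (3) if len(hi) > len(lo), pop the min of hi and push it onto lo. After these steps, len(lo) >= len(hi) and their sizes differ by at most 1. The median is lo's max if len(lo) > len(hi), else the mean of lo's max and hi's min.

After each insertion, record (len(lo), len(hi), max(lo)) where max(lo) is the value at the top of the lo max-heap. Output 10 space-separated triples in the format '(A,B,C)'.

Step 1: insert 29 -> lo=[29] hi=[] -> (len(lo)=1, len(hi)=0, max(lo)=29)
Step 2: insert 18 -> lo=[18] hi=[29] -> (len(lo)=1, len(hi)=1, max(lo)=18)
Step 3: insert 27 -> lo=[18, 27] hi=[29] -> (len(lo)=2, len(hi)=1, max(lo)=27)
Step 4: insert 9 -> lo=[9, 18] hi=[27, 29] -> (len(lo)=2, len(hi)=2, max(lo)=18)
Step 5: insert 17 -> lo=[9, 17, 18] hi=[27, 29] -> (len(lo)=3, len(hi)=2, max(lo)=18)
Step 6: insert 44 -> lo=[9, 17, 18] hi=[27, 29, 44] -> (len(lo)=3, len(hi)=3, max(lo)=18)
Step 7: insert 20 -> lo=[9, 17, 18, 20] hi=[27, 29, 44] -> (len(lo)=4, len(hi)=3, max(lo)=20)
Step 8: insert 19 -> lo=[9, 17, 18, 19] hi=[20, 27, 29, 44] -> (len(lo)=4, len(hi)=4, max(lo)=19)
Step 9: insert 11 -> lo=[9, 11, 17, 18, 19] hi=[20, 27, 29, 44] -> (len(lo)=5, len(hi)=4, max(lo)=19)
Step 10: insert 15 -> lo=[9, 11, 15, 17, 18] hi=[19, 20, 27, 29, 44] -> (len(lo)=5, len(hi)=5, max(lo)=18)

Answer: (1,0,29) (1,1,18) (2,1,27) (2,2,18) (3,2,18) (3,3,18) (4,3,20) (4,4,19) (5,4,19) (5,5,18)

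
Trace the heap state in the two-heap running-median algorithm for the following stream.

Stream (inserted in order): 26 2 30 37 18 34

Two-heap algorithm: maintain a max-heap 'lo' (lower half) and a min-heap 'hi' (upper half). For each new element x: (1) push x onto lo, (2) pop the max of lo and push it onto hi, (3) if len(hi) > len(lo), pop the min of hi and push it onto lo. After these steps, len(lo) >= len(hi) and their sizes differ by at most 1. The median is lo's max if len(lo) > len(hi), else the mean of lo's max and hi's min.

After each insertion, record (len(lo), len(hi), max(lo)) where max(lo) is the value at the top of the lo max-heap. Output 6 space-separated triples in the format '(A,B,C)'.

Answer: (1,0,26) (1,1,2) (2,1,26) (2,2,26) (3,2,26) (3,3,26)

Derivation:
Step 1: insert 26 -> lo=[26] hi=[] -> (len(lo)=1, len(hi)=0, max(lo)=26)
Step 2: insert 2 -> lo=[2] hi=[26] -> (len(lo)=1, len(hi)=1, max(lo)=2)
Step 3: insert 30 -> lo=[2, 26] hi=[30] -> (len(lo)=2, len(hi)=1, max(lo)=26)
Step 4: insert 37 -> lo=[2, 26] hi=[30, 37] -> (len(lo)=2, len(hi)=2, max(lo)=26)
Step 5: insert 18 -> lo=[2, 18, 26] hi=[30, 37] -> (len(lo)=3, len(hi)=2, max(lo)=26)
Step 6: insert 34 -> lo=[2, 18, 26] hi=[30, 34, 37] -> (len(lo)=3, len(hi)=3, max(lo)=26)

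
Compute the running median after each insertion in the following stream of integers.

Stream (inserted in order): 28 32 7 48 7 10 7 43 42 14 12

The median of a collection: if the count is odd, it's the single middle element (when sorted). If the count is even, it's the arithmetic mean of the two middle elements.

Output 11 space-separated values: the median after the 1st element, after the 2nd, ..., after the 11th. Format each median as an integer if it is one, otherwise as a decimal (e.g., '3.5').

Answer: 28 30 28 30 28 19 10 19 28 21 14

Derivation:
Step 1: insert 28 -> lo=[28] (size 1, max 28) hi=[] (size 0) -> median=28
Step 2: insert 32 -> lo=[28] (size 1, max 28) hi=[32] (size 1, min 32) -> median=30
Step 3: insert 7 -> lo=[7, 28] (size 2, max 28) hi=[32] (size 1, min 32) -> median=28
Step 4: insert 48 -> lo=[7, 28] (size 2, max 28) hi=[32, 48] (size 2, min 32) -> median=30
Step 5: insert 7 -> lo=[7, 7, 28] (size 3, max 28) hi=[32, 48] (size 2, min 32) -> median=28
Step 6: insert 10 -> lo=[7, 7, 10] (size 3, max 10) hi=[28, 32, 48] (size 3, min 28) -> median=19
Step 7: insert 7 -> lo=[7, 7, 7, 10] (size 4, max 10) hi=[28, 32, 48] (size 3, min 28) -> median=10
Step 8: insert 43 -> lo=[7, 7, 7, 10] (size 4, max 10) hi=[28, 32, 43, 48] (size 4, min 28) -> median=19
Step 9: insert 42 -> lo=[7, 7, 7, 10, 28] (size 5, max 28) hi=[32, 42, 43, 48] (size 4, min 32) -> median=28
Step 10: insert 14 -> lo=[7, 7, 7, 10, 14] (size 5, max 14) hi=[28, 32, 42, 43, 48] (size 5, min 28) -> median=21
Step 11: insert 12 -> lo=[7, 7, 7, 10, 12, 14] (size 6, max 14) hi=[28, 32, 42, 43, 48] (size 5, min 28) -> median=14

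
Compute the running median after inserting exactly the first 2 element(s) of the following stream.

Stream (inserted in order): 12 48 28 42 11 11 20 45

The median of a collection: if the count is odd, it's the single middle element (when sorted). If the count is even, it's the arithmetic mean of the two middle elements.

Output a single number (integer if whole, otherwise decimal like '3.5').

Answer: 30

Derivation:
Step 1: insert 12 -> lo=[12] (size 1, max 12) hi=[] (size 0) -> median=12
Step 2: insert 48 -> lo=[12] (size 1, max 12) hi=[48] (size 1, min 48) -> median=30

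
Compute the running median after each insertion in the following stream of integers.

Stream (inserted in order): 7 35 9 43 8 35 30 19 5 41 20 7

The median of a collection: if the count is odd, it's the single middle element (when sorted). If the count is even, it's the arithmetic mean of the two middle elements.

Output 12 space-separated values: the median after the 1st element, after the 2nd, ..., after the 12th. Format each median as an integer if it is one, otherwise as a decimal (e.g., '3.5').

Step 1: insert 7 -> lo=[7] (size 1, max 7) hi=[] (size 0) -> median=7
Step 2: insert 35 -> lo=[7] (size 1, max 7) hi=[35] (size 1, min 35) -> median=21
Step 3: insert 9 -> lo=[7, 9] (size 2, max 9) hi=[35] (size 1, min 35) -> median=9
Step 4: insert 43 -> lo=[7, 9] (size 2, max 9) hi=[35, 43] (size 2, min 35) -> median=22
Step 5: insert 8 -> lo=[7, 8, 9] (size 3, max 9) hi=[35, 43] (size 2, min 35) -> median=9
Step 6: insert 35 -> lo=[7, 8, 9] (size 3, max 9) hi=[35, 35, 43] (size 3, min 35) -> median=22
Step 7: insert 30 -> lo=[7, 8, 9, 30] (size 4, max 30) hi=[35, 35, 43] (size 3, min 35) -> median=30
Step 8: insert 19 -> lo=[7, 8, 9, 19] (size 4, max 19) hi=[30, 35, 35, 43] (size 4, min 30) -> median=24.5
Step 9: insert 5 -> lo=[5, 7, 8, 9, 19] (size 5, max 19) hi=[30, 35, 35, 43] (size 4, min 30) -> median=19
Step 10: insert 41 -> lo=[5, 7, 8, 9, 19] (size 5, max 19) hi=[30, 35, 35, 41, 43] (size 5, min 30) -> median=24.5
Step 11: insert 20 -> lo=[5, 7, 8, 9, 19, 20] (size 6, max 20) hi=[30, 35, 35, 41, 43] (size 5, min 30) -> median=20
Step 12: insert 7 -> lo=[5, 7, 7, 8, 9, 19] (size 6, max 19) hi=[20, 30, 35, 35, 41, 43] (size 6, min 20) -> median=19.5

Answer: 7 21 9 22 9 22 30 24.5 19 24.5 20 19.5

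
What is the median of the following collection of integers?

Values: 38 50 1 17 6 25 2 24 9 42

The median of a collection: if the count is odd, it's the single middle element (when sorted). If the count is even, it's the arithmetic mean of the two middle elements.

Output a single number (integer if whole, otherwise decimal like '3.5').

Answer: 20.5

Derivation:
Step 1: insert 38 -> lo=[38] (size 1, max 38) hi=[] (size 0) -> median=38
Step 2: insert 50 -> lo=[38] (size 1, max 38) hi=[50] (size 1, min 50) -> median=44
Step 3: insert 1 -> lo=[1, 38] (size 2, max 38) hi=[50] (size 1, min 50) -> median=38
Step 4: insert 17 -> lo=[1, 17] (size 2, max 17) hi=[38, 50] (size 2, min 38) -> median=27.5
Step 5: insert 6 -> lo=[1, 6, 17] (size 3, max 17) hi=[38, 50] (size 2, min 38) -> median=17
Step 6: insert 25 -> lo=[1, 6, 17] (size 3, max 17) hi=[25, 38, 50] (size 3, min 25) -> median=21
Step 7: insert 2 -> lo=[1, 2, 6, 17] (size 4, max 17) hi=[25, 38, 50] (size 3, min 25) -> median=17
Step 8: insert 24 -> lo=[1, 2, 6, 17] (size 4, max 17) hi=[24, 25, 38, 50] (size 4, min 24) -> median=20.5
Step 9: insert 9 -> lo=[1, 2, 6, 9, 17] (size 5, max 17) hi=[24, 25, 38, 50] (size 4, min 24) -> median=17
Step 10: insert 42 -> lo=[1, 2, 6, 9, 17] (size 5, max 17) hi=[24, 25, 38, 42, 50] (size 5, min 24) -> median=20.5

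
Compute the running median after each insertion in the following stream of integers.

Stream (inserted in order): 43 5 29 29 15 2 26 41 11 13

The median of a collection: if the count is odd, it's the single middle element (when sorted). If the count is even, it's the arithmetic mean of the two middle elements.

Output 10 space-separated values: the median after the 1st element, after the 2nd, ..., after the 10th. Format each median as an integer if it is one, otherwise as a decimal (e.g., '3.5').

Step 1: insert 43 -> lo=[43] (size 1, max 43) hi=[] (size 0) -> median=43
Step 2: insert 5 -> lo=[5] (size 1, max 5) hi=[43] (size 1, min 43) -> median=24
Step 3: insert 29 -> lo=[5, 29] (size 2, max 29) hi=[43] (size 1, min 43) -> median=29
Step 4: insert 29 -> lo=[5, 29] (size 2, max 29) hi=[29, 43] (size 2, min 29) -> median=29
Step 5: insert 15 -> lo=[5, 15, 29] (size 3, max 29) hi=[29, 43] (size 2, min 29) -> median=29
Step 6: insert 2 -> lo=[2, 5, 15] (size 3, max 15) hi=[29, 29, 43] (size 3, min 29) -> median=22
Step 7: insert 26 -> lo=[2, 5, 15, 26] (size 4, max 26) hi=[29, 29, 43] (size 3, min 29) -> median=26
Step 8: insert 41 -> lo=[2, 5, 15, 26] (size 4, max 26) hi=[29, 29, 41, 43] (size 4, min 29) -> median=27.5
Step 9: insert 11 -> lo=[2, 5, 11, 15, 26] (size 5, max 26) hi=[29, 29, 41, 43] (size 4, min 29) -> median=26
Step 10: insert 13 -> lo=[2, 5, 11, 13, 15] (size 5, max 15) hi=[26, 29, 29, 41, 43] (size 5, min 26) -> median=20.5

Answer: 43 24 29 29 29 22 26 27.5 26 20.5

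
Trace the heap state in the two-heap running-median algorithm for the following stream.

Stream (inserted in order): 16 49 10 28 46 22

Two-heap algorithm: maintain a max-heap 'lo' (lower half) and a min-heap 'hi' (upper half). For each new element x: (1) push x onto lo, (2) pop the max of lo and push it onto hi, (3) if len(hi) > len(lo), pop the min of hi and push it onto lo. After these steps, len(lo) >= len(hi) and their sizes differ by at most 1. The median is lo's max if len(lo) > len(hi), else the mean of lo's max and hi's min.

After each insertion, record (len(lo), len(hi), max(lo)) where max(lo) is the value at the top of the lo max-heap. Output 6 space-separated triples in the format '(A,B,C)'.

Answer: (1,0,16) (1,1,16) (2,1,16) (2,2,16) (3,2,28) (3,3,22)

Derivation:
Step 1: insert 16 -> lo=[16] hi=[] -> (len(lo)=1, len(hi)=0, max(lo)=16)
Step 2: insert 49 -> lo=[16] hi=[49] -> (len(lo)=1, len(hi)=1, max(lo)=16)
Step 3: insert 10 -> lo=[10, 16] hi=[49] -> (len(lo)=2, len(hi)=1, max(lo)=16)
Step 4: insert 28 -> lo=[10, 16] hi=[28, 49] -> (len(lo)=2, len(hi)=2, max(lo)=16)
Step 5: insert 46 -> lo=[10, 16, 28] hi=[46, 49] -> (len(lo)=3, len(hi)=2, max(lo)=28)
Step 6: insert 22 -> lo=[10, 16, 22] hi=[28, 46, 49] -> (len(lo)=3, len(hi)=3, max(lo)=22)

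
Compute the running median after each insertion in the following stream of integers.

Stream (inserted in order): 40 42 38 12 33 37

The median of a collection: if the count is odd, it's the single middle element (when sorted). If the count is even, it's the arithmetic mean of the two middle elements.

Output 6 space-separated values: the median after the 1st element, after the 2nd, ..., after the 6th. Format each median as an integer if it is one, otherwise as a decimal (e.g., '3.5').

Answer: 40 41 40 39 38 37.5

Derivation:
Step 1: insert 40 -> lo=[40] (size 1, max 40) hi=[] (size 0) -> median=40
Step 2: insert 42 -> lo=[40] (size 1, max 40) hi=[42] (size 1, min 42) -> median=41
Step 3: insert 38 -> lo=[38, 40] (size 2, max 40) hi=[42] (size 1, min 42) -> median=40
Step 4: insert 12 -> lo=[12, 38] (size 2, max 38) hi=[40, 42] (size 2, min 40) -> median=39
Step 5: insert 33 -> lo=[12, 33, 38] (size 3, max 38) hi=[40, 42] (size 2, min 40) -> median=38
Step 6: insert 37 -> lo=[12, 33, 37] (size 3, max 37) hi=[38, 40, 42] (size 3, min 38) -> median=37.5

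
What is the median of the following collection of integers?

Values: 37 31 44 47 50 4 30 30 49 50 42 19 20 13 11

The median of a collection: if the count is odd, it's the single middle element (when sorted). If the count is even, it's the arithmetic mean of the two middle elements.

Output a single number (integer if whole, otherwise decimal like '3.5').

Answer: 31

Derivation:
Step 1: insert 37 -> lo=[37] (size 1, max 37) hi=[] (size 0) -> median=37
Step 2: insert 31 -> lo=[31] (size 1, max 31) hi=[37] (size 1, min 37) -> median=34
Step 3: insert 44 -> lo=[31, 37] (size 2, max 37) hi=[44] (size 1, min 44) -> median=37
Step 4: insert 47 -> lo=[31, 37] (size 2, max 37) hi=[44, 47] (size 2, min 44) -> median=40.5
Step 5: insert 50 -> lo=[31, 37, 44] (size 3, max 44) hi=[47, 50] (size 2, min 47) -> median=44
Step 6: insert 4 -> lo=[4, 31, 37] (size 3, max 37) hi=[44, 47, 50] (size 3, min 44) -> median=40.5
Step 7: insert 30 -> lo=[4, 30, 31, 37] (size 4, max 37) hi=[44, 47, 50] (size 3, min 44) -> median=37
Step 8: insert 30 -> lo=[4, 30, 30, 31] (size 4, max 31) hi=[37, 44, 47, 50] (size 4, min 37) -> median=34
Step 9: insert 49 -> lo=[4, 30, 30, 31, 37] (size 5, max 37) hi=[44, 47, 49, 50] (size 4, min 44) -> median=37
Step 10: insert 50 -> lo=[4, 30, 30, 31, 37] (size 5, max 37) hi=[44, 47, 49, 50, 50] (size 5, min 44) -> median=40.5
Step 11: insert 42 -> lo=[4, 30, 30, 31, 37, 42] (size 6, max 42) hi=[44, 47, 49, 50, 50] (size 5, min 44) -> median=42
Step 12: insert 19 -> lo=[4, 19, 30, 30, 31, 37] (size 6, max 37) hi=[42, 44, 47, 49, 50, 50] (size 6, min 42) -> median=39.5
Step 13: insert 20 -> lo=[4, 19, 20, 30, 30, 31, 37] (size 7, max 37) hi=[42, 44, 47, 49, 50, 50] (size 6, min 42) -> median=37
Step 14: insert 13 -> lo=[4, 13, 19, 20, 30, 30, 31] (size 7, max 31) hi=[37, 42, 44, 47, 49, 50, 50] (size 7, min 37) -> median=34
Step 15: insert 11 -> lo=[4, 11, 13, 19, 20, 30, 30, 31] (size 8, max 31) hi=[37, 42, 44, 47, 49, 50, 50] (size 7, min 37) -> median=31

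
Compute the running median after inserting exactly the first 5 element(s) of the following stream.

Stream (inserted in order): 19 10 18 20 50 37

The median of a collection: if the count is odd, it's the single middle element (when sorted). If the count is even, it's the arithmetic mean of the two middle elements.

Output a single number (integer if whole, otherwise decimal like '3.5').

Answer: 19

Derivation:
Step 1: insert 19 -> lo=[19] (size 1, max 19) hi=[] (size 0) -> median=19
Step 2: insert 10 -> lo=[10] (size 1, max 10) hi=[19] (size 1, min 19) -> median=14.5
Step 3: insert 18 -> lo=[10, 18] (size 2, max 18) hi=[19] (size 1, min 19) -> median=18
Step 4: insert 20 -> lo=[10, 18] (size 2, max 18) hi=[19, 20] (size 2, min 19) -> median=18.5
Step 5: insert 50 -> lo=[10, 18, 19] (size 3, max 19) hi=[20, 50] (size 2, min 20) -> median=19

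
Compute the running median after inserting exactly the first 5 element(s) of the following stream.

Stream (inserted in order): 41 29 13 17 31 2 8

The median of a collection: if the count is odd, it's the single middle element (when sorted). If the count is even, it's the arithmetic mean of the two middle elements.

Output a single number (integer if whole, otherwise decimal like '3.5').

Step 1: insert 41 -> lo=[41] (size 1, max 41) hi=[] (size 0) -> median=41
Step 2: insert 29 -> lo=[29] (size 1, max 29) hi=[41] (size 1, min 41) -> median=35
Step 3: insert 13 -> lo=[13, 29] (size 2, max 29) hi=[41] (size 1, min 41) -> median=29
Step 4: insert 17 -> lo=[13, 17] (size 2, max 17) hi=[29, 41] (size 2, min 29) -> median=23
Step 5: insert 31 -> lo=[13, 17, 29] (size 3, max 29) hi=[31, 41] (size 2, min 31) -> median=29

Answer: 29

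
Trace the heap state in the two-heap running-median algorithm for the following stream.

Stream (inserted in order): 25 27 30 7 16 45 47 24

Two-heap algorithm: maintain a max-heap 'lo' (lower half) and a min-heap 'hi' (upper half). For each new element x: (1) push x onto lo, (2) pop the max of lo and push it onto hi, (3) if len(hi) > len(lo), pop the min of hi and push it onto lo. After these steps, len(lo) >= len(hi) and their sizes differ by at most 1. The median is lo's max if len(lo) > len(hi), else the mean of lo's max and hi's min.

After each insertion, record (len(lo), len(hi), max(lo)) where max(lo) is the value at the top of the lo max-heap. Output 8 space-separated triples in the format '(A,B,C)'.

Step 1: insert 25 -> lo=[25] hi=[] -> (len(lo)=1, len(hi)=0, max(lo)=25)
Step 2: insert 27 -> lo=[25] hi=[27] -> (len(lo)=1, len(hi)=1, max(lo)=25)
Step 3: insert 30 -> lo=[25, 27] hi=[30] -> (len(lo)=2, len(hi)=1, max(lo)=27)
Step 4: insert 7 -> lo=[7, 25] hi=[27, 30] -> (len(lo)=2, len(hi)=2, max(lo)=25)
Step 5: insert 16 -> lo=[7, 16, 25] hi=[27, 30] -> (len(lo)=3, len(hi)=2, max(lo)=25)
Step 6: insert 45 -> lo=[7, 16, 25] hi=[27, 30, 45] -> (len(lo)=3, len(hi)=3, max(lo)=25)
Step 7: insert 47 -> lo=[7, 16, 25, 27] hi=[30, 45, 47] -> (len(lo)=4, len(hi)=3, max(lo)=27)
Step 8: insert 24 -> lo=[7, 16, 24, 25] hi=[27, 30, 45, 47] -> (len(lo)=4, len(hi)=4, max(lo)=25)

Answer: (1,0,25) (1,1,25) (2,1,27) (2,2,25) (3,2,25) (3,3,25) (4,3,27) (4,4,25)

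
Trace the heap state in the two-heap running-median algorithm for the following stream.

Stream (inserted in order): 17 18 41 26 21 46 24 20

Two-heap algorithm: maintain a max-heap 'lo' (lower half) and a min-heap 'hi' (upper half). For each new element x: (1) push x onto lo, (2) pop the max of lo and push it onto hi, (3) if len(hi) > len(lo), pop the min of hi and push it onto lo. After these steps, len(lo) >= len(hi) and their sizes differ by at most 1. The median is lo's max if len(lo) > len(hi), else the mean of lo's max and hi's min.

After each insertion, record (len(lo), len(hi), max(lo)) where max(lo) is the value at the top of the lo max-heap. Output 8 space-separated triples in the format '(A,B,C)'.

Step 1: insert 17 -> lo=[17] hi=[] -> (len(lo)=1, len(hi)=0, max(lo)=17)
Step 2: insert 18 -> lo=[17] hi=[18] -> (len(lo)=1, len(hi)=1, max(lo)=17)
Step 3: insert 41 -> lo=[17, 18] hi=[41] -> (len(lo)=2, len(hi)=1, max(lo)=18)
Step 4: insert 26 -> lo=[17, 18] hi=[26, 41] -> (len(lo)=2, len(hi)=2, max(lo)=18)
Step 5: insert 21 -> lo=[17, 18, 21] hi=[26, 41] -> (len(lo)=3, len(hi)=2, max(lo)=21)
Step 6: insert 46 -> lo=[17, 18, 21] hi=[26, 41, 46] -> (len(lo)=3, len(hi)=3, max(lo)=21)
Step 7: insert 24 -> lo=[17, 18, 21, 24] hi=[26, 41, 46] -> (len(lo)=4, len(hi)=3, max(lo)=24)
Step 8: insert 20 -> lo=[17, 18, 20, 21] hi=[24, 26, 41, 46] -> (len(lo)=4, len(hi)=4, max(lo)=21)

Answer: (1,0,17) (1,1,17) (2,1,18) (2,2,18) (3,2,21) (3,3,21) (4,3,24) (4,4,21)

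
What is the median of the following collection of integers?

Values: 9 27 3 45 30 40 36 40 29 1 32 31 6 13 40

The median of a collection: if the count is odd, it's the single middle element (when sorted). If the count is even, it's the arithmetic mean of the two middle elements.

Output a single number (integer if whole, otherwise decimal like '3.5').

Step 1: insert 9 -> lo=[9] (size 1, max 9) hi=[] (size 0) -> median=9
Step 2: insert 27 -> lo=[9] (size 1, max 9) hi=[27] (size 1, min 27) -> median=18
Step 3: insert 3 -> lo=[3, 9] (size 2, max 9) hi=[27] (size 1, min 27) -> median=9
Step 4: insert 45 -> lo=[3, 9] (size 2, max 9) hi=[27, 45] (size 2, min 27) -> median=18
Step 5: insert 30 -> lo=[3, 9, 27] (size 3, max 27) hi=[30, 45] (size 2, min 30) -> median=27
Step 6: insert 40 -> lo=[3, 9, 27] (size 3, max 27) hi=[30, 40, 45] (size 3, min 30) -> median=28.5
Step 7: insert 36 -> lo=[3, 9, 27, 30] (size 4, max 30) hi=[36, 40, 45] (size 3, min 36) -> median=30
Step 8: insert 40 -> lo=[3, 9, 27, 30] (size 4, max 30) hi=[36, 40, 40, 45] (size 4, min 36) -> median=33
Step 9: insert 29 -> lo=[3, 9, 27, 29, 30] (size 5, max 30) hi=[36, 40, 40, 45] (size 4, min 36) -> median=30
Step 10: insert 1 -> lo=[1, 3, 9, 27, 29] (size 5, max 29) hi=[30, 36, 40, 40, 45] (size 5, min 30) -> median=29.5
Step 11: insert 32 -> lo=[1, 3, 9, 27, 29, 30] (size 6, max 30) hi=[32, 36, 40, 40, 45] (size 5, min 32) -> median=30
Step 12: insert 31 -> lo=[1, 3, 9, 27, 29, 30] (size 6, max 30) hi=[31, 32, 36, 40, 40, 45] (size 6, min 31) -> median=30.5
Step 13: insert 6 -> lo=[1, 3, 6, 9, 27, 29, 30] (size 7, max 30) hi=[31, 32, 36, 40, 40, 45] (size 6, min 31) -> median=30
Step 14: insert 13 -> lo=[1, 3, 6, 9, 13, 27, 29] (size 7, max 29) hi=[30, 31, 32, 36, 40, 40, 45] (size 7, min 30) -> median=29.5
Step 15: insert 40 -> lo=[1, 3, 6, 9, 13, 27, 29, 30] (size 8, max 30) hi=[31, 32, 36, 40, 40, 40, 45] (size 7, min 31) -> median=30

Answer: 30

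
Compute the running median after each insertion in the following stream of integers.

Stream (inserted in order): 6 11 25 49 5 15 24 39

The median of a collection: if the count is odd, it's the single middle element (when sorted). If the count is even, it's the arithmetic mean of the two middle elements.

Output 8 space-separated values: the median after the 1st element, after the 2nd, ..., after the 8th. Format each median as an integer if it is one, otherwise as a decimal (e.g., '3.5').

Answer: 6 8.5 11 18 11 13 15 19.5

Derivation:
Step 1: insert 6 -> lo=[6] (size 1, max 6) hi=[] (size 0) -> median=6
Step 2: insert 11 -> lo=[6] (size 1, max 6) hi=[11] (size 1, min 11) -> median=8.5
Step 3: insert 25 -> lo=[6, 11] (size 2, max 11) hi=[25] (size 1, min 25) -> median=11
Step 4: insert 49 -> lo=[6, 11] (size 2, max 11) hi=[25, 49] (size 2, min 25) -> median=18
Step 5: insert 5 -> lo=[5, 6, 11] (size 3, max 11) hi=[25, 49] (size 2, min 25) -> median=11
Step 6: insert 15 -> lo=[5, 6, 11] (size 3, max 11) hi=[15, 25, 49] (size 3, min 15) -> median=13
Step 7: insert 24 -> lo=[5, 6, 11, 15] (size 4, max 15) hi=[24, 25, 49] (size 3, min 24) -> median=15
Step 8: insert 39 -> lo=[5, 6, 11, 15] (size 4, max 15) hi=[24, 25, 39, 49] (size 4, min 24) -> median=19.5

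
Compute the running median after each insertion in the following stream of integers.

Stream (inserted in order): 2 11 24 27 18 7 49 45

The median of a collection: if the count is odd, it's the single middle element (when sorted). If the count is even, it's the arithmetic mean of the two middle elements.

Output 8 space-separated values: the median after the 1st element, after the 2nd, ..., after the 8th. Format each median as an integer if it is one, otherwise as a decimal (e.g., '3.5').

Step 1: insert 2 -> lo=[2] (size 1, max 2) hi=[] (size 0) -> median=2
Step 2: insert 11 -> lo=[2] (size 1, max 2) hi=[11] (size 1, min 11) -> median=6.5
Step 3: insert 24 -> lo=[2, 11] (size 2, max 11) hi=[24] (size 1, min 24) -> median=11
Step 4: insert 27 -> lo=[2, 11] (size 2, max 11) hi=[24, 27] (size 2, min 24) -> median=17.5
Step 5: insert 18 -> lo=[2, 11, 18] (size 3, max 18) hi=[24, 27] (size 2, min 24) -> median=18
Step 6: insert 7 -> lo=[2, 7, 11] (size 3, max 11) hi=[18, 24, 27] (size 3, min 18) -> median=14.5
Step 7: insert 49 -> lo=[2, 7, 11, 18] (size 4, max 18) hi=[24, 27, 49] (size 3, min 24) -> median=18
Step 8: insert 45 -> lo=[2, 7, 11, 18] (size 4, max 18) hi=[24, 27, 45, 49] (size 4, min 24) -> median=21

Answer: 2 6.5 11 17.5 18 14.5 18 21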